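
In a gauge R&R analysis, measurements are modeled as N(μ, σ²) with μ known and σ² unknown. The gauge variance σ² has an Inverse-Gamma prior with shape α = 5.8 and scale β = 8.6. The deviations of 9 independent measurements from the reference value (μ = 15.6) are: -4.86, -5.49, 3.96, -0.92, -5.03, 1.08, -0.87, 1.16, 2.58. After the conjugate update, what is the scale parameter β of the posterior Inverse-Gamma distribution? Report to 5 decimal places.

61.35695

With known mean μ and an Inverse-Gamma(α, β) prior on σ², the Normal likelihood is conjugate: posterior is Inv-Gamma(α + n/2, β + Σ(xᵢ−μ)²/2).
Σ(xᵢ−μ)² = (-4.86)² + (-5.49)² + (3.96)² + (-0.92)² + (-5.03)² + (1.08)² + (-0.87)² + (1.16)² + (2.58)² = 105.5139.
Posterior: Inv-Gamma(5.8 + 9/2, 8.6 + 105.5139/2) = Inv-Gamma(10.30, 61.35695).
Posterior β = 61.35695.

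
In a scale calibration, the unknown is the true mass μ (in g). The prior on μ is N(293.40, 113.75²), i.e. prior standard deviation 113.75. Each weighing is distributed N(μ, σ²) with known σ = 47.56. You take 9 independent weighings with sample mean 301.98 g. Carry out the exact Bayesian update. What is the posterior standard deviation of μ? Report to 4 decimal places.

15.7016

For Normal data with known variance σ², a Normal(μ₀, σ₀²) prior on μ is conjugate. Posterior precision = 1/σ₀² + n/σ²; posterior mean is the precision-weighted average of μ₀ and x̄.
σ₀² = 113.75² = 12939.0625, σ² = 47.56² = 2261.9536; σ² + n·σ₀² = 2261.9536 + 9·12939.0625 = 118713.5161.
Posterior precision = 1/σ₀² + n/σ² = 1/12939.0625 + 9/2261.9536 = (σ² + n·σ₀²)/(σ₀²σ²) = 118713.5161/(12939.0625·2261.9536); posterior variance σₙ² = σ₀²σ²/(σ² + n·σ₀²) = 12939.0625·2261.9536/118713.5161 = 246.539400.
Posterior SD = √σₙ² = √(12939.0625·2261.9536/118713.5161) = 15.7016.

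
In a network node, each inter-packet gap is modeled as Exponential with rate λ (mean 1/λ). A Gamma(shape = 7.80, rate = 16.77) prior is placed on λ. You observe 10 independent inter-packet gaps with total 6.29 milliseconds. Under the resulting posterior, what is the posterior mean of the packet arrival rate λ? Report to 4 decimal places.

0.7719

With a Gamma(shape α, rate β) prior on the exponential rate λ, the posterior after n observations with total T = Σxᵢ is Gamma(α+n, β+T).
Posterior: Gamma(7.80+10, 16.77+6.29) = Gamma(17.80, 23.06).
Posterior mean of λ = α/β = 17.80/23.06 = 0.7719.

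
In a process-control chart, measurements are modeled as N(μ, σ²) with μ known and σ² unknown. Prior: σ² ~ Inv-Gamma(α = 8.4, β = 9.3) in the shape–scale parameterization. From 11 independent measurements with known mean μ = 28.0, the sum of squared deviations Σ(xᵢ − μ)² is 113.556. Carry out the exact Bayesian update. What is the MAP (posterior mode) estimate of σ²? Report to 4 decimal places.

With known mean μ and an Inverse-Gamma(α, β) prior on σ², the Normal likelihood is conjugate: posterior is Inv-Gamma(α + n/2, β + Σ(xᵢ−μ)²/2).
Posterior: Inv-Gamma(8.4 + 11/2, 9.3 + 113.556/2) = Inv-Gamma(13.90, 66.0780).
Mode = β/(α+1) = 66.0780/14.90 = 4.4348.

4.4348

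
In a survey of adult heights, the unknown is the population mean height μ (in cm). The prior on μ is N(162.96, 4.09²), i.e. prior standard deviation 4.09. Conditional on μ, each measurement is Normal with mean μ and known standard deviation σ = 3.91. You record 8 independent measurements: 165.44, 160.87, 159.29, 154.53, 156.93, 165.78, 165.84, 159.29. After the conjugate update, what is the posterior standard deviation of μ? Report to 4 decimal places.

1.3096

For Normal data with known variance σ², a Normal(μ₀, σ₀²) prior on μ is conjugate. Posterior precision = 1/σ₀² + n/σ²; posterior mean is the precision-weighted average of μ₀ and x̄.
σ₀² = 4.09² = 16.7281, σ² = 3.91² = 15.2881; σ² + n·σ₀² = 15.2881 + 8·16.7281 = 149.1129.
Posterior precision = 1/σ₀² + n/σ² = 1/16.7281 + 8/15.2881 = (σ² + n·σ₀²)/(σ₀²σ²) = 149.1129/(16.7281·15.2881); posterior variance σₙ² = σ₀²σ²/(σ² + n·σ₀²) = 16.7281·15.2881/149.1129 = 1.715082.
Posterior SD = √σₙ² = √(16.7281·15.2881/149.1129) = 1.3096.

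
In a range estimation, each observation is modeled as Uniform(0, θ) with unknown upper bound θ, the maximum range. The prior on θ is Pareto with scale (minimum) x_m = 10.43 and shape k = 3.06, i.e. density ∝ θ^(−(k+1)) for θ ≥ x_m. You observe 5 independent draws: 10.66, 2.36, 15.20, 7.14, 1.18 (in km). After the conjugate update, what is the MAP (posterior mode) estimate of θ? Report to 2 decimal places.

A Pareto(scale x_m, shape k) prior on the upper bound θ of Uniform(0, θ) is conjugate: posterior is Pareto(max(x_m, max xᵢ), k + n).
Sample maximum = 15.20; prior scale x_m = 10.43 → posterior scale = max = 15.20.
Posterior shape = 3.06 + 5 = 8.06.
The Pareto density is decreasing on [x_m, ∞), so the mode is x_m = 15.20.

15.20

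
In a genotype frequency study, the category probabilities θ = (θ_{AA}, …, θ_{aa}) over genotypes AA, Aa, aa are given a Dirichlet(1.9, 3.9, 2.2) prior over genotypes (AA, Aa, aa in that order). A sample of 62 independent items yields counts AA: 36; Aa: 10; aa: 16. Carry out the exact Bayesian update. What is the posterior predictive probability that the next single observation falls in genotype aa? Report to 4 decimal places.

The Dirichlet prior is conjugate to the Multinomial likelihood: each posterior αⱼ = prior αⱼ + observed count nⱼ.
Posterior concentration: (37.9, 13.9, 18.2), total = 70.0.
P(next = aa | data) = α_{aa}/Σα = 0.2600.

0.2600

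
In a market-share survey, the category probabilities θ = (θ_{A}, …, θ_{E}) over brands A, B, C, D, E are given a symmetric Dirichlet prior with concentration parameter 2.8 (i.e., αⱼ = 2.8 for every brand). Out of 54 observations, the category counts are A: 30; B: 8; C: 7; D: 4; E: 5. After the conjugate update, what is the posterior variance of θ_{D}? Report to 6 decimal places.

The Dirichlet prior is conjugate to the Multinomial likelihood: each posterior αⱼ = prior αⱼ + observed count nⱼ.
Posterior concentration: (32.8, 10.8, 9.8, 6.8, 7.8), total = 68.0.
Var[θ_j] = α_j(Σα−α_j)/((Σα)²(Σα+1)) = 6.8·61.2/(68.0²·69.0) = 0.001304.

0.001304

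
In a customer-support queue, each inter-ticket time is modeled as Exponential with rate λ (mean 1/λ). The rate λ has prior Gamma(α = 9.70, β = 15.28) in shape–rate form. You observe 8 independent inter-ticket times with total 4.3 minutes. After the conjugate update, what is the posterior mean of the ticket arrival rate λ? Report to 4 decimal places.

0.9040

With a Gamma(shape α, rate β) prior on the exponential rate λ, the posterior after n observations with total T = Σxᵢ is Gamma(α+n, β+T).
Posterior: Gamma(9.70+8, 15.28+4.3) = Gamma(17.70, 19.58).
Posterior mean of λ = α/β = 17.70/19.58 = 0.9040.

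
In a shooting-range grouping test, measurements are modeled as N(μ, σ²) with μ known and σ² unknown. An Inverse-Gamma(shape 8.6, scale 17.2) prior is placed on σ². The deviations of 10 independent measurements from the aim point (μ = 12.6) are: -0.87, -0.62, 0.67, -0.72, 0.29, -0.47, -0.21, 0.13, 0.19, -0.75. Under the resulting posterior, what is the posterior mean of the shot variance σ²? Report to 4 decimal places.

1.4870

With known mean μ and an Inverse-Gamma(α, β) prior on σ², the Normal likelihood is conjugate: posterior is Inv-Gamma(α + n/2, β + Σ(xᵢ−μ)²/2).
Σ(xᵢ−μ)² = (-0.87)² + (-0.62)² + (0.67)² + (-0.72)² + (0.29)² + (-0.47)² + (-0.21)² + (0.13)² + (0.19)² + (-0.75)² = 3.0732.
Posterior: Inv-Gamma(8.6 + 10/2, 17.2 + 3.0732/2) = Inv-Gamma(13.60, 18.73660).
E[σ²|data] = β/(α−1) = 18.73660/12.60 = 1.4870.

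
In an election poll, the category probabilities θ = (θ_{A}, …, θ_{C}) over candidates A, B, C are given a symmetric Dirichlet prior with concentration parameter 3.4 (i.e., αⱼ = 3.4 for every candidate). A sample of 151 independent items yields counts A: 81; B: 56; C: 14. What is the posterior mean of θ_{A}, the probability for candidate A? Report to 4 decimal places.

0.5236

The Dirichlet prior is conjugate to the Multinomial likelihood: each posterior αⱼ = prior αⱼ + observed count nⱼ.
Posterior concentration: (84.4, 59.4, 17.4), total = 161.2.
E[θ_{A}|data] = α_{A}/Σα = 84.4/161.2 = 0.5236.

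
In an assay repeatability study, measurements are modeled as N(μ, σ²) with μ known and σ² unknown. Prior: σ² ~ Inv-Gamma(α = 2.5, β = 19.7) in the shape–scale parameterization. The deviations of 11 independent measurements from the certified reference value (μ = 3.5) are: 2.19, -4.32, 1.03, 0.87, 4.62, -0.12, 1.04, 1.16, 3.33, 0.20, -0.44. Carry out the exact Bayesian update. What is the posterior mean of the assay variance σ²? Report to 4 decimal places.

With known mean μ and an Inverse-Gamma(α, β) prior on σ², the Normal likelihood is conjugate: posterior is Inv-Gamma(α + n/2, β + Σ(xᵢ−μ)²/2).
Σ(xᵢ−μ)² = (2.19)² + (-4.32)² + (1.03)² + (0.87)² + (4.62)² + (-0.12)² + (1.04)² + (1.16)² + (3.33)² + (0.20)² + (-0.44)² = 60.3848.
Posterior: Inv-Gamma(2.5 + 11/2, 19.7 + 60.3848/2) = Inv-Gamma(8.00, 49.89240).
E[σ²|data] = β/(α−1) = 49.89240/7.00 = 7.1275.

7.1275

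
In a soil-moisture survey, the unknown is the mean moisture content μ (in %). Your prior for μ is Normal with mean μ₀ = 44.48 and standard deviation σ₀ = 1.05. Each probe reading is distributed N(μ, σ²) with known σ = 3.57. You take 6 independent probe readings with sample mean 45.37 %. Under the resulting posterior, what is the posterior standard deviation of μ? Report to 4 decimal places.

For Normal data with known variance σ², a Normal(μ₀, σ₀²) prior on μ is conjugate. Posterior precision = 1/σ₀² + n/σ²; posterior mean is the precision-weighted average of μ₀ and x̄.
σ₀² = 1.05² = 1.1025, σ² = 3.57² = 12.7449; σ² + n·σ₀² = 12.7449 + 6·1.1025 = 19.3599.
Posterior precision = 1/σ₀² + n/σ² = 1/1.1025 + 6/12.7449 = (σ² + n·σ₀²)/(σ₀²σ²) = 19.3599/(1.1025·12.7449); posterior variance σₙ² = σ₀²σ²/(σ² + n·σ₀²) = 1.1025·12.7449/19.3599 = 0.725792.
Posterior SD = √σₙ² = √(1.1025·12.7449/19.3599) = 0.8519.

0.8519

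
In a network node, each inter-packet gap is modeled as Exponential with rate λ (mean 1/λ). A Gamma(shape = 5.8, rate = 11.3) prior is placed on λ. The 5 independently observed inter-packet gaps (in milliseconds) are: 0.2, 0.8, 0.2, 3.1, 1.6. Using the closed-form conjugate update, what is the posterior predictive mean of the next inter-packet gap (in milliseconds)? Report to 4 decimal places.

With a Gamma(shape α, rate β) prior on the exponential rate λ, the posterior after n observations with total T = Σxᵢ is Gamma(α+n, β+T).
Sum of observations T = 5.9 milliseconds; n = 5.
Posterior: Gamma(5.8+5, 11.3+5.9) = Gamma(10.8, 17.2).
The predictive distribution for the next observation is Lomax; its mean is β/(α−1) = 17.2/9.8 = 1.7551.

1.7551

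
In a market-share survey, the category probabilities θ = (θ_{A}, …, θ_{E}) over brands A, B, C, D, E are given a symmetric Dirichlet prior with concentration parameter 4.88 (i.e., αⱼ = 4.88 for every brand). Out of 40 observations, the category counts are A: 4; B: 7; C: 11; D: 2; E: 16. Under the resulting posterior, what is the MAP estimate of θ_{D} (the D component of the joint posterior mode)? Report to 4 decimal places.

0.0990

The Dirichlet prior is conjugate to the Multinomial likelihood: each posterior αⱼ = prior αⱼ + observed count nⱼ.
Posterior concentration: (8.88, 11.88, 15.88, 6.88, 20.88), total = 64.40.
Joint mode component: (α_{D}−1)/(Σα−K) = 5.88/59.40 = 0.0990.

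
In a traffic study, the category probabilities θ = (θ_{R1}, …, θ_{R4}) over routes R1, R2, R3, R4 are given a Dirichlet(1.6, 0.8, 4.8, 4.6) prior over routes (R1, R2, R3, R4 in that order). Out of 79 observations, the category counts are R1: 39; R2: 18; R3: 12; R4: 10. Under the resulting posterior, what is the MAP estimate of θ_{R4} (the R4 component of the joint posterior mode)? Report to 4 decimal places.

0.1567

The Dirichlet prior is conjugate to the Multinomial likelihood: each posterior αⱼ = prior αⱼ + observed count nⱼ.
Posterior concentration: (40.6, 18.8, 16.8, 14.6), total = 90.8.
Joint mode component: (α_{R4}−1)/(Σα−K) = 13.6/86.8 = 0.1567.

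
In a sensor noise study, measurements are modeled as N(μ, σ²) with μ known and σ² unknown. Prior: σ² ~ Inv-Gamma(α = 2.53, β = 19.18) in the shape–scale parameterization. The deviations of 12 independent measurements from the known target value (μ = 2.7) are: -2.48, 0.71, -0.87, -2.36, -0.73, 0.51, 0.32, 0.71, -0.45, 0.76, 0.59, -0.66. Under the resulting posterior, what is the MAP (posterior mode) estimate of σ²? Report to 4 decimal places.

With known mean μ and an Inverse-Gamma(α, β) prior on σ², the Normal likelihood is conjugate: posterior is Inv-Gamma(α + n/2, β + Σ(xᵢ−μ)²/2).
Σ(xᵢ−μ)² = (-2.48)² + (0.71)² + (-0.87)² + (-2.36)² + (-0.73)² + (0.51)² + (0.32)² + (0.71)² + (-0.45)² + (0.76)² + (0.59)² + (-0.66)² = 15.9443.
Posterior: Inv-Gamma(2.53 + 12/2, 19.18 + 15.9443/2) = Inv-Gamma(8.53, 27.15215).
Mode = β/(α+1) = 27.15215/9.53 = 2.8491.

2.8491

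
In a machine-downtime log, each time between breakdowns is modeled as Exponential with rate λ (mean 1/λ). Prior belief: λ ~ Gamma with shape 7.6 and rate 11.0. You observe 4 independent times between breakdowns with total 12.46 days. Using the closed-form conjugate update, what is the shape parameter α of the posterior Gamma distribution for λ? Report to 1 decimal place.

11.6

With a Gamma(shape α, rate β) prior on the exponential rate λ, the posterior after n observations with total T = Σxᵢ is Gamma(α+n, β+T).
Posterior: Gamma(7.6+4, 11.0+12.46) = Gamma(11.6, 23.46).
Posterior α = 11.6.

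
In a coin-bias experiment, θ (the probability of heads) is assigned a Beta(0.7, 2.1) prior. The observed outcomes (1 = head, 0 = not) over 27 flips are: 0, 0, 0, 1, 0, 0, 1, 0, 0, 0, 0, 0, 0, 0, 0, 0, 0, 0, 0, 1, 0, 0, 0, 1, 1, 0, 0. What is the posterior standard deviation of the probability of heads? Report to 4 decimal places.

0.0709

The Beta prior is conjugate to a Binomial/Bernoulli likelihood; the update adds successes to α and failures to β.
Posterior: Beta(α+k, β+n−k) = Beta(0.7+5, 2.1+22) = Beta(5.7, 24.1).
Var = αβ/((α+β)²(α+β+1)) = 5.7·24.1/(29.8²·30.8) = 0.00502237; SD = √0.00502237 = 0.0709.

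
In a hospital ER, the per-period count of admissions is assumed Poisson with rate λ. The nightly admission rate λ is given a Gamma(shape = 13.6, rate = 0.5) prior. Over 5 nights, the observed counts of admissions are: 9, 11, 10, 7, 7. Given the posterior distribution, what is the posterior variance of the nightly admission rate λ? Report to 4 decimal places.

With a Gamma(shape α, rate β) prior, the Poisson likelihood is conjugate: the posterior is Gamma(α + ΣXᵢ, β + n).
Sum of counts S = 44 over n = 5 nights.
Posterior: Gamma(α+S, β+n) = Gamma(13.6+44, 0.5+5) = Gamma(57.6, 5.5).
Var = α/β² = 57.6/5.5² = 1.9041.

1.9041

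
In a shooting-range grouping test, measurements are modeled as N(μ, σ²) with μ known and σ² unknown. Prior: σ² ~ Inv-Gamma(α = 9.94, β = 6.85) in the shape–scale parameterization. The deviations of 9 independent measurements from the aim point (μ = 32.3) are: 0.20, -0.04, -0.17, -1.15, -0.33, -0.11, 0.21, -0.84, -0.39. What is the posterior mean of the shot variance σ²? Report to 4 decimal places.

0.5995

With known mean μ and an Inverse-Gamma(α, β) prior on σ², the Normal likelihood is conjugate: posterior is Inv-Gamma(α + n/2, β + Σ(xᵢ−μ)²/2).
Σ(xᵢ−μ)² = (0.20)² + (-0.04)² + (-0.17)² + (-1.15)² + (-0.33)² + (-0.11)² + (0.21)² + (-0.84)² + (-0.39)² = 2.4158.
Posterior: Inv-Gamma(9.94 + 9/2, 6.85 + 2.4158/2) = Inv-Gamma(14.44, 8.05790).
E[σ²|data] = β/(α−1) = 8.05790/13.44 = 0.5995.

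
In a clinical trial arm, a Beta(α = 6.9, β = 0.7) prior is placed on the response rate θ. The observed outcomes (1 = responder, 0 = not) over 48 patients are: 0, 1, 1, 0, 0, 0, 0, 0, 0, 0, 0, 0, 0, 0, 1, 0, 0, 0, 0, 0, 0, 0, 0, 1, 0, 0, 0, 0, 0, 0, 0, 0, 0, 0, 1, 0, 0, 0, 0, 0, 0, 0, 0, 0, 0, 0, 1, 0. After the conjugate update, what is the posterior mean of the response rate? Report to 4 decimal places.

0.2320

The Beta prior is conjugate to a Binomial/Bernoulli likelihood; the update adds successes to α and failures to β.
Posterior: Beta(α+k, β+n−k) = Beta(6.9+6, 0.7+42) = Beta(12.9, 42.7).
Posterior mean = α/(α+β) = 12.9/55.6 = 0.2320.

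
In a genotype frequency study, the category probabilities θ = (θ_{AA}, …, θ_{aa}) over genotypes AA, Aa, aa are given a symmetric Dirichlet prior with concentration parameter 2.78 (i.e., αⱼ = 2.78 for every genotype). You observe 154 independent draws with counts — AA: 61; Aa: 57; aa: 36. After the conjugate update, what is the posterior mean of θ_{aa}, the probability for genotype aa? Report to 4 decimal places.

0.2389

The Dirichlet prior is conjugate to the Multinomial likelihood: each posterior αⱼ = prior αⱼ + observed count nⱼ.
Posterior concentration: (63.78, 59.78, 38.78), total = 162.34.
E[θ_{aa}|data] = α_{aa}/Σα = 38.78/162.34 = 0.2389.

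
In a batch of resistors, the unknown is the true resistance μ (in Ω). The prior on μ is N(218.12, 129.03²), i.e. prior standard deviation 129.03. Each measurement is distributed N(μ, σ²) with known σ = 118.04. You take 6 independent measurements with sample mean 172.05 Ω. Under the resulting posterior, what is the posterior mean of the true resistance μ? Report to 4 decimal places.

For Normal data with known variance σ², a Normal(μ₀, σ₀²) prior on μ is conjugate. Posterior precision = 1/σ₀² + n/σ²; posterior mean is the precision-weighted average of μ₀ and x̄.
n·x̄ = 6·172.05 = 1032.3.
σ₀² = 129.03² = 16648.7409, σ² = 118.04² = 13933.4416; σ² + n·σ₀² = 13933.4416 + 6·16648.7409 = 113825.887.
Posterior mean = (μ₀/σ₀² + n·x̄/σ²)/(1/σ₀² + n/σ²) = (σ²·μ₀ + σ₀²·n·x̄)/(σ² + n·σ₀²) = (13933.4416·218.12 + 16648.7409·1032.3)/113825.887 = 20225657.512862/113825.887 = 177.6894.

177.6894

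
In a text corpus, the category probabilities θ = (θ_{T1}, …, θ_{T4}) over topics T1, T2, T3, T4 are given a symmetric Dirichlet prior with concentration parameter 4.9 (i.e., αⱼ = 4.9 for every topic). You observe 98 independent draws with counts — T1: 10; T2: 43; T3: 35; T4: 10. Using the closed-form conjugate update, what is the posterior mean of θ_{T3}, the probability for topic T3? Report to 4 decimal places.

The Dirichlet prior is conjugate to the Multinomial likelihood: each posterior αⱼ = prior αⱼ + observed count nⱼ.
Posterior concentration: (14.9, 47.9, 39.9, 14.9), total = 117.6.
E[θ_{T3}|data] = α_{T3}/Σα = 39.9/117.6 = 0.3393.

0.3393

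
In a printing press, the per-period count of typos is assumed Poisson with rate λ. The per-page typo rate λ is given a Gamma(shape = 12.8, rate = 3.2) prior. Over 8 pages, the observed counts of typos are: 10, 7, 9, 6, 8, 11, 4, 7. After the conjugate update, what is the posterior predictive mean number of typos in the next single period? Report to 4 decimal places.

6.6786

With a Gamma(shape α, rate β) prior, the Poisson likelihood is conjugate: the posterior is Gamma(α + ΣXᵢ, β + n).
Sum of counts S = 62 over n = 8 pages.
Posterior: Gamma(α+S, β+n) = Gamma(12.8+62, 3.2+8) = Gamma(74.8, 11.2).
The predictive distribution for one future period is NegBinom with mean α/β = 6.6786.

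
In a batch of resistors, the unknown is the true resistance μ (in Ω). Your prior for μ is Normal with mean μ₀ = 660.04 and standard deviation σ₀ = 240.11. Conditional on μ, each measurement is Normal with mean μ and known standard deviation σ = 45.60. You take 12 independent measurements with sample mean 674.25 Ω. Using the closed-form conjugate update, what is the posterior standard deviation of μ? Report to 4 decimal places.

13.1438

For Normal data with known variance σ², a Normal(μ₀, σ₀²) prior on μ is conjugate. Posterior precision = 1/σ₀² + n/σ²; posterior mean is the precision-weighted average of μ₀ and x̄.
σ₀² = 240.11² = 57652.8121, σ² = 45.60² = 2079.36; σ² + n·σ₀² = 2079.36 + 12·57652.8121 = 693913.1052.
Posterior precision = 1/σ₀² + n/σ² = 1/57652.8121 + 12/2079.36 = (σ² + n·σ₀²)/(σ₀²σ²) = 693913.1052/(57652.8121·2079.36); posterior variance σₙ² = σ₀²σ²/(σ² + n·σ₀²) = 57652.8121·2079.36/693913.1052 = 172.760754.
Posterior SD = √σₙ² = √(57652.8121·2079.36/693913.1052) = 13.1438.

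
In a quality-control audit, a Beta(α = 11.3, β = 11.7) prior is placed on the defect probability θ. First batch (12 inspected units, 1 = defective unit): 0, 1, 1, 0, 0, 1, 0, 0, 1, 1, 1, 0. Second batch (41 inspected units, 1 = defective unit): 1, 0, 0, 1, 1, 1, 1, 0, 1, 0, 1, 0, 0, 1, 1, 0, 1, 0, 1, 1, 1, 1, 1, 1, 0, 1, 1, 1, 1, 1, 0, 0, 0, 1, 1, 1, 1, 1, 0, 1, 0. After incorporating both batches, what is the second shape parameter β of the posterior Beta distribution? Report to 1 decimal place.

31.7

The Beta prior is conjugate to a Binomial/Bernoulli likelihood; the update adds successes to α and failures to β.
After batch 1: Beta(11.3+6, 11.7+6) = Beta(17.3, 17.7).
After batch 2: Beta(17.3+27, 17.7+14) = Beta(44.3, 31.7).
Posterior β = 31.7.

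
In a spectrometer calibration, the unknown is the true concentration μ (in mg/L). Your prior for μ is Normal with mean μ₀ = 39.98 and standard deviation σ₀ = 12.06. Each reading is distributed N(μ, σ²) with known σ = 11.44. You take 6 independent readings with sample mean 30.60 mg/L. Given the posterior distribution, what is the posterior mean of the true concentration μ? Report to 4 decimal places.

For Normal data with known variance σ², a Normal(μ₀, σ₀²) prior on μ is conjugate. Posterior precision = 1/σ₀² + n/σ²; posterior mean is the precision-weighted average of μ₀ and x̄.
n·x̄ = 6·30.60 = 183.6.
σ₀² = 12.06² = 145.4436, σ² = 11.44² = 130.8736; σ² + n·σ₀² = 130.8736 + 6·145.4436 = 1003.5352.
Posterior mean = (μ₀/σ₀² + n·x̄/σ²)/(1/σ₀² + n/σ²) = (σ²·μ₀ + σ₀²·n·x̄)/(σ² + n·σ₀²) = (130.8736·39.98 + 145.4436·183.6)/1003.5352 = 31935.771488/1003.5352 = 31.8233.

31.8233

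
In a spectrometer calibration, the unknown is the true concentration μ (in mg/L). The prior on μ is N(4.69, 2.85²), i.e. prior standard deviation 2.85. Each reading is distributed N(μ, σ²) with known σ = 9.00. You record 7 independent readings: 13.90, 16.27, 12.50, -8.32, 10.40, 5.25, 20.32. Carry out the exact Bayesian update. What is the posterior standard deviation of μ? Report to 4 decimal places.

For Normal data with known variance σ², a Normal(μ₀, σ₀²) prior on μ is conjugate. Posterior precision = 1/σ₀² + n/σ²; posterior mean is the precision-weighted average of μ₀ and x̄.
σ₀² = 2.85² = 8.1225, σ² = 9.00² = 81; σ² + n·σ₀² = 81 + 7·8.1225 = 137.8575.
Posterior precision = 1/σ₀² + n/σ² = 1/8.1225 + 7/81 = (σ² + n·σ₀²)/(σ₀²σ²) = 137.8575/(8.1225·81); posterior variance σₙ² = σ₀²σ²/(σ² + n·σ₀²) = 8.1225·81/137.8575 = 4.772482.
Posterior SD = √σₙ² = √(8.1225·81/137.8575) = 2.1846.

2.1846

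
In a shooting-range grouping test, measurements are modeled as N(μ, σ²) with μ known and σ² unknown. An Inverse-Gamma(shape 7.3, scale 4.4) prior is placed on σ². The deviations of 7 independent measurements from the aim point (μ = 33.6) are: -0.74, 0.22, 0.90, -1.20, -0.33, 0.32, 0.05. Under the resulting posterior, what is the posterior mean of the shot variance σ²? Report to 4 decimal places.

With known mean μ and an Inverse-Gamma(α, β) prior on σ², the Normal likelihood is conjugate: posterior is Inv-Gamma(α + n/2, β + Σ(xᵢ−μ)²/2).
Σ(xᵢ−μ)² = (-0.74)² + (0.22)² + (0.90)² + (-1.20)² + (-0.33)² + (0.32)² + (0.05)² = 3.0598.
Posterior: Inv-Gamma(7.3 + 7/2, 4.4 + 3.0598/2) = Inv-Gamma(10.80, 5.92990).
E[σ²|data] = β/(α−1) = 5.92990/9.80 = 0.6051.

0.6051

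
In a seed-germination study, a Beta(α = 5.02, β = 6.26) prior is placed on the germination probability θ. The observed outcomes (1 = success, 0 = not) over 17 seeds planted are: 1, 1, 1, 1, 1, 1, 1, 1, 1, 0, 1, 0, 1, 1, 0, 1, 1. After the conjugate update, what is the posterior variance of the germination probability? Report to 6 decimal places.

The Beta prior is conjugate to a Binomial/Bernoulli likelihood; the update adds successes to α and failures to β.
Posterior: Beta(α+k, β+n−k) = Beta(5.02+14, 6.26+3) = Beta(19.02, 9.26).
Var = αβ/((α+β)²(α+β+1)) = 19.02·9.26/(28.28²·29.28) = 0.007521.

0.007521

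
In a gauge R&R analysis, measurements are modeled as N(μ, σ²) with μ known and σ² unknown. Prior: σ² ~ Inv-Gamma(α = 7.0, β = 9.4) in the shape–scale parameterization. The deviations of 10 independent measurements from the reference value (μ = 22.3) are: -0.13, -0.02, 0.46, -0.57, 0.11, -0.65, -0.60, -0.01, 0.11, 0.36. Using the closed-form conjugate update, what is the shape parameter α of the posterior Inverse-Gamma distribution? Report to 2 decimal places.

12.00

With known mean μ and an Inverse-Gamma(α, β) prior on σ², the Normal likelihood is conjugate: posterior is Inv-Gamma(α + n/2, β + Σ(xᵢ−μ)²/2).
Σ(xᵢ−μ)² = (-0.13)² + (-0.02)² + (0.46)² + (-0.57)² + (0.11)² + (-0.65)² + (-0.60)² + (-0.01)² + (0.11)² + (0.36)² = 1.4902.
Posterior: Inv-Gamma(7.0 + 10/2, 9.4 + 1.4902/2) = Inv-Gamma(12.00, 10.14510).
Posterior α = 12.00.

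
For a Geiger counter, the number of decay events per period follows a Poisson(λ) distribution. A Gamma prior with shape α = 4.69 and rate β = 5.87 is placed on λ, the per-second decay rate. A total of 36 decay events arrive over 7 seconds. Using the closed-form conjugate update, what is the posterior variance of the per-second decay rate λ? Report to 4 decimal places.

0.2457

With a Gamma(shape α, rate β) prior, the Poisson likelihood is conjugate: the posterior is Gamma(α + ΣXᵢ, β + n).
Posterior: Gamma(α+S, β+n) = Gamma(4.69+36, 5.87+7) = Gamma(40.69, 12.87).
Var = α/β² = 40.69/12.87² = 0.2457.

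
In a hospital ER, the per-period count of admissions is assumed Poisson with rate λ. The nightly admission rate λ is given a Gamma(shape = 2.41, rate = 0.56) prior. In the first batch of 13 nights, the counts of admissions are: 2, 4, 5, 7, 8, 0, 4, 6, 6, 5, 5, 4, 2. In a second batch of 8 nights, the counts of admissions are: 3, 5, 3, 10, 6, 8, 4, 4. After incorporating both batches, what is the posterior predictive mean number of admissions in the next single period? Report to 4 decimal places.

With a Gamma(shape α, rate β) prior, the Poisson likelihood is conjugate: the posterior is Gamma(α + ΣXᵢ, β + n).
Batch 1: sum of counts S = 58 over n = 13 nights.
After batch 1: Gamma(α+S, β+n) = Gamma(2.41+58, 0.56+13) = Gamma(60.41, 13.56).
Batch 2: sum of counts S = 43 over n = 8 nights.
After batch 2: Gamma(α+S, β+n) = Gamma(60.41+43, 13.56+8) = Gamma(103.41, 21.56).
The predictive distribution for one future period is NegBinom with mean α/β = 4.7964.

4.7964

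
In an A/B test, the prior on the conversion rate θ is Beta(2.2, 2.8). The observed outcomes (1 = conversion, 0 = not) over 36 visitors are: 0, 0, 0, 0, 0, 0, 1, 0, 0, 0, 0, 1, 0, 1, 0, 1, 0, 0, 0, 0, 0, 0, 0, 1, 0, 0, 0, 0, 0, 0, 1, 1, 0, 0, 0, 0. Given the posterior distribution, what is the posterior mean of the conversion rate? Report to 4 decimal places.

The Beta prior is conjugate to a Binomial/Bernoulli likelihood; the update adds successes to α and failures to β.
Posterior: Beta(α+k, β+n−k) = Beta(2.2+7, 2.8+29) = Beta(9.2, 31.8).
Posterior mean = α/(α+β) = 9.2/41.0 = 0.2244.

0.2244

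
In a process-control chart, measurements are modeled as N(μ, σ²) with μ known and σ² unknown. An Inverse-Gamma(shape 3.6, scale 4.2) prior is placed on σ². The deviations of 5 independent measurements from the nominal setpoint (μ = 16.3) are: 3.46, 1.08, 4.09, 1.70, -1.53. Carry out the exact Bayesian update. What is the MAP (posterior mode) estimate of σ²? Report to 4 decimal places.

With known mean μ and an Inverse-Gamma(α, β) prior on σ², the Normal likelihood is conjugate: posterior is Inv-Gamma(α + n/2, β + Σ(xᵢ−μ)²/2).
Σ(xᵢ−μ)² = (3.46)² + (1.08)² + (4.09)² + (1.70)² + (-1.53)² = 35.0970.
Posterior: Inv-Gamma(3.6 + 5/2, 4.2 + 35.0970/2) = Inv-Gamma(6.10, 21.74850).
Mode = β/(α+1) = 21.74850/7.10 = 3.0632.

3.0632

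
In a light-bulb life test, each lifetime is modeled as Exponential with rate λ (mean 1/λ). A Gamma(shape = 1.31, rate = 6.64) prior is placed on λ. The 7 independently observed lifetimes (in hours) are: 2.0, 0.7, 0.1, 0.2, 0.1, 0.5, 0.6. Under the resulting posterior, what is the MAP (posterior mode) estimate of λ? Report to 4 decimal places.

With a Gamma(shape α, rate β) prior on the exponential rate λ, the posterior after n observations with total T = Σxᵢ is Gamma(α+n, β+T).
Sum of observations T = 4.2 hours; n = 7.
Posterior: Gamma(1.31+7, 6.64+4.2) = Gamma(8.31, 10.84).
Mode = (α−1)/β = 0.6744.

0.6744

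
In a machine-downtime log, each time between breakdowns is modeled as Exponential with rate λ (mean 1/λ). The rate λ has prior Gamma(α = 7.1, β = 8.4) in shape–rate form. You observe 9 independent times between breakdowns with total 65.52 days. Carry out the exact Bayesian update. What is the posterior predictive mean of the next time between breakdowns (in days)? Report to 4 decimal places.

4.8954

With a Gamma(shape α, rate β) prior on the exponential rate λ, the posterior after n observations with total T = Σxᵢ is Gamma(α+n, β+T).
Posterior: Gamma(7.1+9, 8.4+65.52) = Gamma(16.1, 73.92).
The predictive distribution for the next observation is Lomax; its mean is β/(α−1) = 73.92/15.1 = 4.8954.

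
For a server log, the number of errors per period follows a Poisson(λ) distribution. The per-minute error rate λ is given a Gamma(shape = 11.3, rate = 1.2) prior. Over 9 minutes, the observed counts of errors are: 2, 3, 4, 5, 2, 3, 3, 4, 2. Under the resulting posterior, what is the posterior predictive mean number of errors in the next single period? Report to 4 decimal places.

3.8529

With a Gamma(shape α, rate β) prior, the Poisson likelihood is conjugate: the posterior is Gamma(α + ΣXᵢ, β + n).
Sum of counts S = 28 over n = 9 minutes.
Posterior: Gamma(α+S, β+n) = Gamma(11.3+28, 1.2+9) = Gamma(39.3, 10.2).
The predictive distribution for one future period is NegBinom with mean α/β = 3.8529.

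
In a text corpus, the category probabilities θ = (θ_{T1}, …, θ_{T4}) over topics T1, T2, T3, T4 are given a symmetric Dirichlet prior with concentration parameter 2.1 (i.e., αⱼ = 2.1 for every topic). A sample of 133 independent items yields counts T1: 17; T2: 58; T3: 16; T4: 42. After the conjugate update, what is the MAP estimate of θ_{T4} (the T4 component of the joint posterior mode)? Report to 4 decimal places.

0.3137

The Dirichlet prior is conjugate to the Multinomial likelihood: each posterior αⱼ = prior αⱼ + observed count nⱼ.
Posterior concentration: (19.1, 60.1, 18.1, 44.1), total = 141.4.
Joint mode component: (α_{T4}−1)/(Σα−K) = 43.1/137.4 = 0.3137.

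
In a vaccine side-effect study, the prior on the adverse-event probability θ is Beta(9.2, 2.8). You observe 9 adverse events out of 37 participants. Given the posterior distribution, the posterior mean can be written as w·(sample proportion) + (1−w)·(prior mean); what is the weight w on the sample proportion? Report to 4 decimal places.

The Beta prior is conjugate to a Binomial/Bernoulli likelihood; the update adds successes to α and failures to β.
Posterior mean = (α₀+k)/(α₀+β₀+n) = [n/(α₀+β₀+n)]·(k/n) + [(α₀+β₀)/(α₀+β₀+n)]·α₀/(α₀+β₀), so only n and the prior enter the weight.
The weight on the data is w = n/(α₀+β₀+n) = 37/(9.2+2.8+37) = 37/49.0 = 0.7551.

0.7551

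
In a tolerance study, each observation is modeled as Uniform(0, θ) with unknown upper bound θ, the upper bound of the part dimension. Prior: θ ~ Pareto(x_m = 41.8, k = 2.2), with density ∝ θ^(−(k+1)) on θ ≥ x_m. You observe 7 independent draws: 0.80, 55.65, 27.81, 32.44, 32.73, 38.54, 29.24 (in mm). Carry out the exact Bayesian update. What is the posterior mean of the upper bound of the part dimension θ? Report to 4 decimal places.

62.4366

A Pareto(scale x_m, shape k) prior on the upper bound θ of Uniform(0, θ) is conjugate: posterior is Pareto(max(x_m, max xᵢ), k + n).
Sample maximum = 55.65; prior scale x_m = 41.8 → posterior scale = max = 55.65.
Posterior shape = 2.2 + 7 = 9.2.
E[θ|data] = k·x_m/(k−1) = 9.2·55.65/8.2 = 62.4366.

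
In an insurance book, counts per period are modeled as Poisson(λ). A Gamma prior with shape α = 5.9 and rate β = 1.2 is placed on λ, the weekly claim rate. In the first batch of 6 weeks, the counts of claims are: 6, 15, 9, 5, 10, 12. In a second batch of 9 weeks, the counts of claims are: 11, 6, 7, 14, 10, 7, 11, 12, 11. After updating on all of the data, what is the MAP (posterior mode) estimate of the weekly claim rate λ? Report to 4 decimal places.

With a Gamma(shape α, rate β) prior, the Poisson likelihood is conjugate: the posterior is Gamma(α + ΣXᵢ, β + n).
Batch 1: sum of counts S = 57 over n = 6 weeks.
After batch 1: Gamma(α+S, β+n) = Gamma(5.9+57, 1.2+6) = Gamma(62.9, 7.2).
Batch 2: sum of counts S = 89 over n = 9 weeks.
After batch 2: Gamma(α+S, β+n) = Gamma(62.9+89, 7.2+9) = Gamma(151.9, 16.2).
Mode of Gamma(α,β) for α≥1 is (α−1)/β = 150.9/16.2 = 9.3148.

9.3148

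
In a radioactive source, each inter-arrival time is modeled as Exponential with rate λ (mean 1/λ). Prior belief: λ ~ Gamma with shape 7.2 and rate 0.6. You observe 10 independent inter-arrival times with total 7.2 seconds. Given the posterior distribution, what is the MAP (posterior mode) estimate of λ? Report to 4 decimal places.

With a Gamma(shape α, rate β) prior on the exponential rate λ, the posterior after n observations with total T = Σxᵢ is Gamma(α+n, β+T).
Posterior: Gamma(7.2+10, 0.6+7.2) = Gamma(17.2, 7.8).
Mode = (α−1)/β = 2.0769.

2.0769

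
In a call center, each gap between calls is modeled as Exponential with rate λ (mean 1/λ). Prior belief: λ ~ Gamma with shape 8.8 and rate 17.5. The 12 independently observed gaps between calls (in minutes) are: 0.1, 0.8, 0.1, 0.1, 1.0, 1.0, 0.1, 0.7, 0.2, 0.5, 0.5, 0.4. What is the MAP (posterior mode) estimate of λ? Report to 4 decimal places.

With a Gamma(shape α, rate β) prior on the exponential rate λ, the posterior after n observations with total T = Σxᵢ is Gamma(α+n, β+T).
Sum of observations T = 5.5 minutes; n = 12.
Posterior: Gamma(8.8+12, 17.5+5.5) = Gamma(20.8, 23.0).
Mode = (α−1)/β = 0.8609.

0.8609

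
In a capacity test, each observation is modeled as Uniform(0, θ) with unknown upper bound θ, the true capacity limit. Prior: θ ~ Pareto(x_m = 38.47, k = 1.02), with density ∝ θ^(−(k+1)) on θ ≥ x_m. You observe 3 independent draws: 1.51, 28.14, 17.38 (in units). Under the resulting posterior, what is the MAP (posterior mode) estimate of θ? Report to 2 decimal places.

38.47

A Pareto(scale x_m, shape k) prior on the upper bound θ of Uniform(0, θ) is conjugate: posterior is Pareto(max(x_m, max xᵢ), k + n).
Sample maximum = 28.14; prior scale x_m = 38.47 → posterior scale = max = 38.47.
Posterior shape = 1.02 + 3 = 4.02.
The Pareto density is decreasing on [x_m, ∞), so the mode is x_m = 38.47.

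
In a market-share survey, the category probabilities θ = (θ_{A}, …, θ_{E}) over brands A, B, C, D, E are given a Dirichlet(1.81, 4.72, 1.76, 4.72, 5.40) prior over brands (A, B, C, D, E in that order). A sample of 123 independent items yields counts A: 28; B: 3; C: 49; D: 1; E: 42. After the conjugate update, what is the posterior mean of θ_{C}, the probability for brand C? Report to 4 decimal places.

The Dirichlet prior is conjugate to the Multinomial likelihood: each posterior αⱼ = prior αⱼ + observed count nⱼ.
Posterior concentration: (29.81, 7.72, 50.76, 5.72, 47.40), total = 141.41.
E[θ_{C}|data] = α_{C}/Σα = 50.76/141.41 = 0.3590.

0.3590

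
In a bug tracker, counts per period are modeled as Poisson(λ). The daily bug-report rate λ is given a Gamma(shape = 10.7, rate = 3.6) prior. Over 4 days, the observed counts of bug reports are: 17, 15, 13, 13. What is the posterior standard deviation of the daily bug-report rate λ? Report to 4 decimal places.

1.0906

With a Gamma(shape α, rate β) prior, the Poisson likelihood is conjugate: the posterior is Gamma(α + ΣXᵢ, β + n).
Sum of counts S = 58 over n = 4 days.
Posterior: Gamma(α+S, β+n) = Gamma(10.7+58, 3.6+4) = Gamma(68.7, 7.6).
SD = √α/β = √68.7/7.6 = 1.0906.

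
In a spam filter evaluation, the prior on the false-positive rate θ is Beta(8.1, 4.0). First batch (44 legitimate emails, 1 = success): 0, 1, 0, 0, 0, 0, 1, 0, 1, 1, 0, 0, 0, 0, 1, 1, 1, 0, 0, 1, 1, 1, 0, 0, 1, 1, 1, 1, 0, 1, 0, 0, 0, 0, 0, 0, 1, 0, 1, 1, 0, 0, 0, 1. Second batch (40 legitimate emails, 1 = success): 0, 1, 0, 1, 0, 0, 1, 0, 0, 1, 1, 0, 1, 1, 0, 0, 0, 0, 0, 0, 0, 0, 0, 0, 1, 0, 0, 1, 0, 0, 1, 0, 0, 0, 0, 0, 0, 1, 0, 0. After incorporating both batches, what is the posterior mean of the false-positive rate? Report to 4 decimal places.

0.3965

The Beta prior is conjugate to a Binomial/Bernoulli likelihood; the update adds successes to α and failures to β.
After batch 1: Beta(8.1+19, 4.0+25) = Beta(27.1, 29.0).
After batch 2: Beta(27.1+11, 29.0+29) = Beta(38.1, 58.0).
Posterior mean = α/(α+β) = 38.1/96.1 = 0.3965.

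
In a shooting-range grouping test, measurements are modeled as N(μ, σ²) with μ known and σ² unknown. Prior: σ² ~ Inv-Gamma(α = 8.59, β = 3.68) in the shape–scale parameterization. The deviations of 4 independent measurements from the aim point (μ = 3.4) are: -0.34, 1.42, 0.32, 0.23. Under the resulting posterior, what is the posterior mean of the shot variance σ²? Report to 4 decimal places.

With known mean μ and an Inverse-Gamma(α, β) prior on σ², the Normal likelihood is conjugate: posterior is Inv-Gamma(α + n/2, β + Σ(xᵢ−μ)²/2).
Σ(xᵢ−μ)² = (-0.34)² + (1.42)² + (0.32)² + (0.23)² = 2.2873.
Posterior: Inv-Gamma(8.59 + 4/2, 3.68 + 2.2873/2) = Inv-Gamma(10.59, 4.82365).
E[σ²|data] = β/(α−1) = 4.82365/9.59 = 0.5030.

0.5030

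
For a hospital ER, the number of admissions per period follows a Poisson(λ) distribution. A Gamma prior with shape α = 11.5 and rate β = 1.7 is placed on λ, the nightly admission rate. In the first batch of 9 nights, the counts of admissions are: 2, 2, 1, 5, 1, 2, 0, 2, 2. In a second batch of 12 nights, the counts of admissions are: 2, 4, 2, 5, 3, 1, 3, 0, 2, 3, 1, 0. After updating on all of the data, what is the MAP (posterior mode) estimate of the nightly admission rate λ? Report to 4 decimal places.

With a Gamma(shape α, rate β) prior, the Poisson likelihood is conjugate: the posterior is Gamma(α + ΣXᵢ, β + n).
Batch 1: sum of counts S = 17 over n = 9 nights.
After batch 1: Gamma(α+S, β+n) = Gamma(11.5+17, 1.7+9) = Gamma(28.5, 10.7).
Batch 2: sum of counts S = 26 over n = 12 nights.
After batch 2: Gamma(α+S, β+n) = Gamma(28.5+26, 10.7+12) = Gamma(54.5, 22.7).
Mode of Gamma(α,β) for α≥1 is (α−1)/β = 53.5/22.7 = 2.3568.

2.3568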